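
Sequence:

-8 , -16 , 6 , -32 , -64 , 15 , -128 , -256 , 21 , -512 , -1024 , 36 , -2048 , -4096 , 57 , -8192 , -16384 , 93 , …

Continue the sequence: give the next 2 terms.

-32768, -65536

The slot pattern repeats as AAB (period 3), so there are 2 interleaved tracks.
Stream A: -8, -16, -32, -64, -128, -256, -512, -1024, -2048, -4096, -8192, -16384. Geometric, ×2 each step.
Stream B: 6, 15, 21, 36, 57, 93. A Fibonacci-like recurrence a_n = a_{n-1} + a_{n-2}.
Position 19 falls in stream A as its term 13, giving -32768.
Position 20 → stream A, term 14 = -65536.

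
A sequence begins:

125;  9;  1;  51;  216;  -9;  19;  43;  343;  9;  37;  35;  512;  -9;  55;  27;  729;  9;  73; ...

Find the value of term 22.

-9

Read the sequence 4 terms at a time; column i is its own pattern.
Subsequence A = 125, 216, 343, 512, 729: perfect cubes starting at 5³.
Subsequence B = 9, -9, 9, -9, 9: oscillating between 9 and -9.
Subsequence C = 1, 19, 37, 55, 73: arithmetic with common difference +18.
Subsequence D = 51, 43, 35, 27: subtracting 8 each time.
Term 22 comes from subsequence B (its 6th entry): -9.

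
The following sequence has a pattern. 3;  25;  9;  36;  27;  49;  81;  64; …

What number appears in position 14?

Odd-indexed and even-indexed terms follow separate rules.
Stream A = 3, 9, 27, 81: successive powers of 3.
Stream B = 25, 36, 49, 64: the squares 5², 6², 7², ….
Term 14 comes from stream B (its 7th entry): 121.

121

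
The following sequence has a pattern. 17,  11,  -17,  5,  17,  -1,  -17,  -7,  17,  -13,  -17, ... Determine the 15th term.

Positions 1, 3, 5, … form one subsequence and positions 2, 4, 6, … form another.
Subsequence A: 17, -17, 17, -17, 17, -17 — oscillating between 17 and -17.
Subsequence B: 11, 5, -1, -7, -13 — arithmetic with common difference −6.
The 15th slot belongs to subsequence A; its 8th term is -17.

-17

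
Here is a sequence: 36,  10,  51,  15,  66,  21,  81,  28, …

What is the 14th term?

55

Positions 1, 3, 5, … form one subsequence and positions 2, 4, 6, … form another.
Subsequence A = 36, 51, 66, 81: linear: a_n = 21 + 15·n.
Subsequence B = 10, 15, 21, 28: the triangular numbers T_4, T_5, ….
Term 14 comes from subsequence B (its 7th entry): 55.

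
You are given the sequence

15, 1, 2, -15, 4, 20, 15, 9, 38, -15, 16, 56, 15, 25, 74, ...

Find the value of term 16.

Taking every 3rd term gives 3 separate tracks.
Subsequence A is 15, -15, 15, -15, 15, which is alternating ±15.
Subsequence B is 1, 4, 9, 16, 25, which is perfect squares starting at 1².
Subsequence C is 2, 20, 38, 56, 74, which is linear: a_n = -16 + 18·n.
Position 16 → subsequence A, term 6 = -15.

-15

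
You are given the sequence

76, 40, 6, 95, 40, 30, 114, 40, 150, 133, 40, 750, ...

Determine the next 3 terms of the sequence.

Read the sequence 3 terms at a time; column i is its own pattern.
Track A: 76, 95, 114, 133 (arithmetic, step +19).
Track B: 40, 40, 40, 40 (constant 40).
Track C: 6, 30, 150, 750 (geometric, ×5 each step).
Position 13 falls in track A as its term 5, giving 152.
The 14th slot belongs to track B; its 5th term is 40.
Position 15 falls in track C as its term 5, giving 3750.

152, 40, 3750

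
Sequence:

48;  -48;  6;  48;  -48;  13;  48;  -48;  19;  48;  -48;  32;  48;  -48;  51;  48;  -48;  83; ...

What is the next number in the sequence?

48

Positions follow the repeating pattern AAB; grouping by letter gives 2 tracks.
Track A = 48, -48, 48, -48, 48, -48, 48, -48, 48, -48, 48, -48: the oscillation 48·(−1)^(n+1).
Track B = 6, 13, 19, 32, 51, 83: Fibonacci-style (each term is the sum of the two before it).
The 19th slot belongs to track A; its 13th term is 48.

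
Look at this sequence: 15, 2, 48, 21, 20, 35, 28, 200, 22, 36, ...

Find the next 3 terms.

2000, 9, 45

The terms cycle through 3 interleaved subsequences.
Stream A = 15, 21, 28, 36: triangular numbers n(n+1)/2 for n = 5, 6, ….
Stream B = 2, 20, 200: a geometric progression (common ratio 10).
Stream C = 48, 35, 22: arithmetic with common difference −13.
The 11th slot belongs to stream B; its 4th term is 2000.
Position 12 falls in stream C as its term 4, giving 9.
Position 13 falls in stream A as its term 5, giving 45.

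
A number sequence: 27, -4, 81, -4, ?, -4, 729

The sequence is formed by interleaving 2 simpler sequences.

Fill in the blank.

243

Odd-indexed and even-indexed terms follow separate rules.
Track A = 27, 81, ?, 729: powers of 3.
Track B = -4, -4, -4: always -4.
Filling track A at index 3 by its rule yields 243.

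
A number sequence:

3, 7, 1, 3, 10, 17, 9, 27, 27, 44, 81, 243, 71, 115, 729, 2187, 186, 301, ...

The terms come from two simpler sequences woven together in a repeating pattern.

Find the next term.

The slot pattern repeats as AABB (period 4), so there are 2 interleaved tracks.
Track A is 3, 7, 10, 17, 27, 44, 71, 115, 186, 301, which is a Fibonacci-like recurrence a_n = a_{n-1} + a_{n-2}.
Track B is 1, 3, 9, 27, 81, 243, 729, 2187, which is powers 3^0, 3^1, 3^2, ….
Position 19 → track B, term 9 = 6561.

6561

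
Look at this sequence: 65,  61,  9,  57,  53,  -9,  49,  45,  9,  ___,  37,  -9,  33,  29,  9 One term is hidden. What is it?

Reading positions in blocks of 3 reveals the pattern AAB — 2 tracks woven together.
Track A: 65, 61, 57, 53, 49, 45, ?, 37, 33, 29 — arithmetic with common difference −4.
Track B: 9, -9, 9, -9, 9 — alternating ±9.
So the missing entry in track A is 41.

41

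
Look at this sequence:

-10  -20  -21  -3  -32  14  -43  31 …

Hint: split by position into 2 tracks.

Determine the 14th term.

82

The terms cycle through 2 interleaved subsequences.
Track A: -10, -21, -32, -43. Arithmetic with common difference −11.
Track B: -20, -3, 14, 31. Adding 17 each time.
Position 14 falls in track B as its term 7, giving 82.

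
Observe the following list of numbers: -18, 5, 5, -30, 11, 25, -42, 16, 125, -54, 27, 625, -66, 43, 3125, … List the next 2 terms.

-78, 70

Split by position mod 3 into 3 tracks.
Track A: -18, -30, -42, -54, -66. Arithmetic, step −12.
Track B: 5, 11, 16, 27, 43. Fibonacci-style (each term is the sum of the two before it).
Track C: 5, 25, 125, 625, 3125. Powers 5^1, 5^2, 5^3, ….
Position 16 → track A, term 6 = -78.
The 17th slot belongs to track B; its 6th term is 70.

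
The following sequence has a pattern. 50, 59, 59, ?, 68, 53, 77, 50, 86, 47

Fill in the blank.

56

The terms cycle through 2 interleaved subsequences.
Stream A: 50, 59, 68, 77, 86 (arithmetic with common difference +9).
Stream B: 59, ?, 53, 50, 47 (arithmetic, step −3).
Stream B's pattern makes the blank 56.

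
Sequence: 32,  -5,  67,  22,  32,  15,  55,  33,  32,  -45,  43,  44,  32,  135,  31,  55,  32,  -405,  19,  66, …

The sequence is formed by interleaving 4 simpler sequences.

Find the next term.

Split by position mod 4 into 4 tracks.
Stream A: 32, 32, 32, 32, 32. The constant sequence 32.
Stream B: -5, 15, -45, 135, -405. Multiplying by -3 each time.
Stream C: 67, 55, 43, 31, 19. Linear: a_n = 79 − 12·n.
Stream D: 22, 33, 44, 55, 66. Arithmetic, step +11.
Term 21 comes from stream A (its 6th entry): 32.

32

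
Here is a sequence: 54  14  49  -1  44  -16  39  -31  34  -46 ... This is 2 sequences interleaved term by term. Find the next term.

29

Split by position mod 2 into 2 tracks.
Subsequence A = 54, 49, 44, 39, 34: arithmetic with common difference −5.
Subsequence B = 14, -1, -16, -31, -46: arithmetic with common difference −15.
Position 11 → subsequence A, term 6 = 29.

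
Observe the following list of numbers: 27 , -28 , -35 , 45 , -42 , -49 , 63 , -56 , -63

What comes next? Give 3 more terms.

81, -70, -77

Positions follow the repeating pattern ABB; grouping by letter gives 2 tracks.
Track A = 27, 45, 63: linear: a_n = 9 + 18·n.
Track B = -28, -35, -42, -49, -56, -63: linear: a_n = -21 − 7·n.
The 10th slot belongs to track A; its 4th term is 81.
Position 11 falls in track B as its term 7, giving -70.
Position 12 falls in track B as its term 8, giving -77.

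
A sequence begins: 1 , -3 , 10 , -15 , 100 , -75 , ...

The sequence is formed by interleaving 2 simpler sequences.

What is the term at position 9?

Taking every 2nd term gives 2 separate tracks.
Track A: 1, 10, 100 (powers 10^0, 10^1, 10^2, …).
Track B: -3, -15, -75 (geometric with ratio 5).
Position 9 → track A, term 5 = 10000.

10000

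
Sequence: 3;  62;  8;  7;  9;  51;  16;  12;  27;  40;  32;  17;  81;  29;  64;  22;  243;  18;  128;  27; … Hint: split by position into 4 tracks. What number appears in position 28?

Taking every 4th term gives 4 separate tracks.
Subsequence A = 3, 9, 27, 81, 243: powers 3^1, 3^2, 3^3, ….
Subsequence B = 62, 51, 40, 29, 18: linear: a_n = 73 − 11·n.
Subsequence C = 8, 16, 32, 64, 128: geometric with ratio 2.
Subsequence D = 7, 12, 17, 22, 27: adding 5 each time.
Term 28 comes from subsequence D (its 7th entry): 37.

37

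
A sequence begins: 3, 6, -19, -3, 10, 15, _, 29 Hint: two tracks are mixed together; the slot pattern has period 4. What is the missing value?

13

Positions follow the repeating pattern AABB; grouping by letter gives 2 tracks.
Stream A is 3, 6, 10, 15, which is the triangular numbers T_2, T_3, ….
Stream B is -19, -3, ?, 29, which is adding 16 each time.
So the missing entry in stream B is 13.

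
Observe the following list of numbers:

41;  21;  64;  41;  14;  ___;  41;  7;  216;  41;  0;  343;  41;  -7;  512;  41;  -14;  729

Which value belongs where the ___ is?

Split by position mod 3: positions 1, 4, 7, … form one track, and each other residue class forms its own.
Track A: 41, 41, 41, 41, 41, 41. Constant 41.
Track B: 21, 14, 7, 0, -7, -14. Linear: a_n = 28 − 7·n.
Track C: 64, ?, 216, 343, 512, 729. Perfect cubes starting at 4³.
Filling track C at index 2 by its rule yields 125.

125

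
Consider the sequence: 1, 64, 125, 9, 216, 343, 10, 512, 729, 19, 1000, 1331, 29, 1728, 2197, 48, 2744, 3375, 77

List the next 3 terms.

4096, 4913, 125

Reading positions in blocks of 3 reveals the pattern ABB — 2 tracks woven together.
Stream A: 1, 9, 10, 19, 29, 48, 77 — each term equals the sum of the previous two.
Stream B: 64, 125, 216, 343, 512, 729, 1000, 1331, 1728, 2197, 2744, 3375 — the cubes 4³, 5³, 6³, ….
Position 20 falls in stream B as its term 13, giving 4096.
Position 21 falls in stream B as its term 14, giving 4913.
Term 22 comes from stream A (its 8th entry): 125.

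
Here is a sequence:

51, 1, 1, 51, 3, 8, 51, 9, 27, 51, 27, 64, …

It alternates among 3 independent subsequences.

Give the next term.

51

Read the sequence 3 terms at a time; column i is its own pattern.
Stream A is 51, 51, 51, 51, which is constant 51.
Stream B is 1, 3, 9, 27, which is successive powers of 3.
Stream C is 1, 8, 27, 64, which is consecutive cubes n³ from n = 1.
Position 13 falls in stream A as its term 5, giving 51.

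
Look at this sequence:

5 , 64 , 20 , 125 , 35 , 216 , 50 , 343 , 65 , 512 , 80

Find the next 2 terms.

Positions 1, 3, 5, … form one subsequence and positions 2, 4, 6, … form another.
Stream A: 5, 20, 35, 50, 65, 80 (arithmetic with common difference +15).
Stream B: 64, 125, 216, 343, 512 (perfect cubes starting at 4³).
Term 12 comes from stream B (its 6th entry): 729.
The 13th slot belongs to stream A; its 7th term is 95.

729, 95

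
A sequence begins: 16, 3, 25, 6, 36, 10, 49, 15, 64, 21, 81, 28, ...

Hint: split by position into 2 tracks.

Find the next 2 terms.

100, 36

Positions 1, 3, 5, … form one subsequence and positions 2, 4, 6, … form another.
Stream A: 16, 25, 36, 49, 64, 81. The squares 4², 5², 6², ….
Stream B: 3, 6, 10, 15, 21, 28. Triangular numbers starting at T_2.
Position 13 falls in stream A as its term 7, giving 100.
Position 14 → stream B, term 7 = 36.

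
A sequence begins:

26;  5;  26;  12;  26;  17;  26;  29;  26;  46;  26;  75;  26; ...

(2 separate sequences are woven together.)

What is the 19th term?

26

Taking every 2nd term gives 2 separate tracks.
Track A: 26, 26, 26, 26, 26, 26, 26. Always 26.
Track B: 5, 12, 17, 29, 46, 75. Fibonacci-style (each term is the sum of the two before it).
The 19th slot belongs to track A; its 10th term is 26.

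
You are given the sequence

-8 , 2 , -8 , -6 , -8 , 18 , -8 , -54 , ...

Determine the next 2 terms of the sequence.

-8, 162

Odd-indexed and even-indexed terms follow separate rules.
Track A is -8, -8, -8, -8, which is the constant sequence -8.
Track B is 2, -6, 18, -54, which is multiplying by -3 each time.
Position 9 falls in track A as its term 5, giving -8.
Term 10 comes from track B (its 5th entry): 162.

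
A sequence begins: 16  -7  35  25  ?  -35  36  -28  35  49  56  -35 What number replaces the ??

14

Split by position mod 3: positions 1, 4, 7, … form one track, and each other residue class forms its own.
Stream A is 16, 25, 36, 49, which is the squares 4², 5², 6², ….
Stream B is -7, ?, -28, 56, which is geometric, ×-2 each step.
Stream C is 35, -35, 35, -35, which is the oscillation 35·(−1)^(n+1).
Stream B's pattern makes the blank 14.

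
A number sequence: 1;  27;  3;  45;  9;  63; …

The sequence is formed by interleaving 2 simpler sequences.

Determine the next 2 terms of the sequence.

Taking every 2nd term gives 2 separate tracks.
Track A: 1, 3, 9 — powers 3^0, 3^1, 3^2, ….
Track B: 27, 45, 63 — arithmetic, step +18.
Position 7 falls in track A as its term 4, giving 27.
The 8th slot belongs to track B; its 4th term is 81.

27, 81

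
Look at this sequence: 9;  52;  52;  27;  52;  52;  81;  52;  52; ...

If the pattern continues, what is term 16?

Positions follow the repeating pattern ABB; grouping by letter gives 2 tracks.
Subsequence A: 9, 27, 81 — powers of 3.
Subsequence B: 52, 52, 52, 52, 52, 52 — the constant sequence 52.
Term 16 comes from subsequence A (its 6th entry): 2187.

2187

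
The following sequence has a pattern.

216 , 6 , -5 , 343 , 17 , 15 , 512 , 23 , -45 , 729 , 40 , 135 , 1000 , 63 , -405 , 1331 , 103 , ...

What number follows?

Read the sequence 3 terms at a time; column i is its own pattern.
Track A: 216, 343, 512, 729, 1000, 1331. The cubes 6³, 7³, 8³, ….
Track B: 6, 17, 23, 40, 63, 103. A Fibonacci-like recurrence a_n = a_{n-1} + a_{n-2}.
Track C: -5, 15, -45, 135, -405. Geometric, ×-3 each step.
Position 18 → track C, term 6 = 1215.

1215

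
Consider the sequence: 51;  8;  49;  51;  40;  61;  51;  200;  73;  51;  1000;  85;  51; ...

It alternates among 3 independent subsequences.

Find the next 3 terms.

Split by position mod 3: positions 1, 4, 7, … form one track, and each other residue class forms its own.
Stream A: 51, 51, 51, 51, 51. Always 51.
Stream B: 8, 40, 200, 1000. A geometric progression (common ratio 5).
Stream C: 49, 61, 73, 85. Adding 12 each time.
Position 14 falls in stream B as its term 5, giving 5000.
Position 15 → stream C, term 5 = 97.
Position 16 → stream A, term 6 = 51.

5000, 97, 51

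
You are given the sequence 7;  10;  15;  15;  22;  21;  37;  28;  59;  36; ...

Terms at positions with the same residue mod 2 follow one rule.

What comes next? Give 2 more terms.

96, 45

The terms cycle through 2 interleaved subsequences.
Stream A: 7, 15, 22, 37, 59 — Fibonacci-style (each term is the sum of the two before it).
Stream B: 10, 15, 21, 28, 36 — the triangular numbers T_4, T_5, ….
Position 11 → stream A, term 6 = 96.
Position 12 → stream B, term 6 = 45.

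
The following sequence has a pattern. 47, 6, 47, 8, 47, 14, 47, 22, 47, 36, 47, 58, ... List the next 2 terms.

47, 94

Taking every 2nd term gives 2 separate tracks.
Track A: 47, 47, 47, 47, 47, 47 (constant 47).
Track B: 6, 8, 14, 22, 36, 58 (each term equals the sum of the previous two).
Term 13 comes from track A (its 7th entry): 47.
Position 14 → track B, term 7 = 94.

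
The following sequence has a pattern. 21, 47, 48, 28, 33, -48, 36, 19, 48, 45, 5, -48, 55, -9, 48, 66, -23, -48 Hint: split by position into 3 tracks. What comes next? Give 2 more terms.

78, -37

Split by position mod 3: positions 1, 4, 7, … form one track, and each other residue class forms its own.
Stream A = 21, 28, 36, 45, 55, 66: triangular numbers starting at T_6.
Stream B = 47, 33, 19, 5, -9, -23: arithmetic, step −14.
Stream C = 48, -48, 48, -48, 48, -48: the oscillation 48·(−1)^(n+1).
Position 19 → stream A, term 7 = 78.
Position 20 falls in stream B as its term 7, giving -37.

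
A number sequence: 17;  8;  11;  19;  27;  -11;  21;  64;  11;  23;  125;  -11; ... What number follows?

25

Taking every 3rd term gives 3 separate tracks.
Stream A: 17, 19, 21, 23. Adding 2 each time.
Stream B: 8, 27, 64, 125. Perfect cubes starting at 2³.
Stream C: 11, -11, 11, -11. Alternating ±11.
Position 13 falls in stream A as its term 5, giving 25.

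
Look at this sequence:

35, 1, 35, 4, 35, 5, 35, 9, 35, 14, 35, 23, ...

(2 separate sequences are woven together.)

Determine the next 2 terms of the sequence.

Split by position mod 2 into 2 tracks.
Stream A is 35, 35, 35, 35, 35, 35, which is always 35.
Stream B is 1, 4, 5, 9, 14, 23, which is Fibonacci-style (each term is the sum of the two before it).
Position 13 falls in stream A as its term 7, giving 35.
The 14th slot belongs to stream B; its 7th term is 37.

35, 37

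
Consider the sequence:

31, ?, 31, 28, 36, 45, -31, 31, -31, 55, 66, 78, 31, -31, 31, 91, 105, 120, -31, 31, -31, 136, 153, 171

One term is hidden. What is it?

Positions follow the repeating pattern AAABBB; grouping by letter gives 2 tracks.
Track A: 31, ?, 31, -31, 31, -31, 31, -31, 31, -31, 31, -31 — alternating ±31.
Track B: 28, 36, 45, 55, 66, 78, 91, 105, 120, 136, 153, 171 — triangular numbers starting at T_7.
Track A's pattern makes the blank -31.

-31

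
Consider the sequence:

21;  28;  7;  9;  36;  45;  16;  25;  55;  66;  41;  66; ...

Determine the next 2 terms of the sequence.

The slot pattern repeats as AABB (period 4), so there are 2 interleaved tracks.
Stream A is 21, 28, 36, 45, 55, 66, which is the triangular numbers T_6, T_7, ….
Stream B is 7, 9, 16, 25, 41, 66, which is each term equals the sum of the previous two.
Term 13 comes from stream A (its 7th entry): 78.
Position 14 → stream A, term 8 = 91.

78, 91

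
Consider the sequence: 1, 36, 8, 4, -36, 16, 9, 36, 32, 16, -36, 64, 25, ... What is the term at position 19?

The terms cycle through 3 interleaved subsequences.
Subsequence A: 1, 4, 9, 16, 25. Perfect squares starting at 1².
Subsequence B: 36, -36, 36, -36. The oscillation 36·(−1)^(n+1).
Subsequence C: 8, 16, 32, 64. Powers of 2.
Position 19 falls in subsequence A as its term 7, giving 49.

49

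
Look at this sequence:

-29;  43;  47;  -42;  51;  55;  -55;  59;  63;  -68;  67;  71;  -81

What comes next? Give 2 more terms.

75, 79

The slot pattern repeats as ABB (period 3), so there are 2 interleaved tracks.
Subsequence A is -29, -42, -55, -68, -81, which is subtracting 13 each time.
Subsequence B is 43, 47, 51, 55, 59, 63, 67, 71, which is adding 4 each time.
Position 14 falls in subsequence B as its term 9, giving 75.
Term 15 comes from subsequence B (its 10th entry): 79.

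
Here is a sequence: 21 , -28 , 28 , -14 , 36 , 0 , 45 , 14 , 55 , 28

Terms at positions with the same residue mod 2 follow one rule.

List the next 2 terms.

Odd-indexed and even-indexed terms follow separate rules.
Stream A is 21, 28, 36, 45, 55, which is triangular numbers starting at T_6.
Stream B is -28, -14, 0, 14, 28, which is adding 14 each time.
The 11th slot belongs to stream A; its 6th term is 66.
Position 12 → stream B, term 6 = 42.

66, 42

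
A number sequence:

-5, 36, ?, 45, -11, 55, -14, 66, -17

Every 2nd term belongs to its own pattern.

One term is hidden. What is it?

The terms cycle through 2 interleaved subsequences.
Subsequence A: -5, ?, -11, -14, -17 — arithmetic with common difference −3.
Subsequence B: 36, 45, 55, 66 — triangular numbers starting at T_8.
The gap is subsequence A's term 2; the rule gives -8.

-8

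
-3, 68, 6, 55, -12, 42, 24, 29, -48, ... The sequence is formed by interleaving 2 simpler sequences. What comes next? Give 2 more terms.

16, 96

Positions 1, 3, 5, … form one subsequence and positions 2, 4, 6, … form another.
Stream A: -3, 6, -12, 24, -48 — geometric with ratio -2.
Stream B: 68, 55, 42, 29 — arithmetic with common difference −13.
Term 10 comes from stream B (its 5th entry): 16.
The 11th slot belongs to stream A; its 6th term is 96.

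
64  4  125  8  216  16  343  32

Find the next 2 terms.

512, 64

The terms cycle through 2 interleaved subsequences.
Stream A is 64, 125, 216, 343, which is perfect cubes starting at 4³.
Stream B is 4, 8, 16, 32, which is successive powers of 2.
The 9th slot belongs to stream A; its 5th term is 512.
Term 10 comes from stream B (its 5th entry): 64.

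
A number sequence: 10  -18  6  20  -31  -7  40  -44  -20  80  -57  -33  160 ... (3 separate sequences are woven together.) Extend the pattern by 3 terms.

Split by position mod 3: positions 1, 4, 7, … form one track, and each other residue class forms its own.
Subsequence A: 10, 20, 40, 80, 160 — a geometric progression (common ratio 2).
Subsequence B: -18, -31, -44, -57 — arithmetic, step −13.
Subsequence C: 6, -7, -20, -33 — arithmetic with common difference −13.
Term 14 comes from subsequence B (its 5th entry): -70.
Position 15 → subsequence C, term 5 = -46.
Term 16 comes from subsequence A (its 6th entry): 320.

-70, -46, 320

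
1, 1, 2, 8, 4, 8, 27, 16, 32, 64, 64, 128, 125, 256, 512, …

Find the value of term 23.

Positions follow the repeating pattern ABB; grouping by letter gives 2 tracks.
Subsequence A = 1, 8, 27, 64, 125: the cubes 1³, 2³, 3³, ….
Subsequence B = 1, 2, 4, 8, 16, 32, 64, 128, 256, 512: powers of 2.
Position 23 → subsequence B, term 15 = 16384.

16384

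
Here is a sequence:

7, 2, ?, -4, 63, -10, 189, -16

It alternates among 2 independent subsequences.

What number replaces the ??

21

Odd-indexed and even-indexed terms follow separate rules.
Track A: 7, ?, 63, 189 (multiplying by 3 each time).
Track B: 2, -4, -10, -16 (subtracting 6 each time).
Filling track A at index 2 by its rule yields 21.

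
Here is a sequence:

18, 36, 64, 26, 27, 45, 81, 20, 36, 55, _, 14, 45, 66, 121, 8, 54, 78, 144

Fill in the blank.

The terms cycle through 4 interleaved subsequences.
Track A: 18, 27, 36, 45, 54 (arithmetic with common difference +9).
Track B: 36, 45, 55, 66, 78 (triangular numbers starting at T_8).
Track C: 64, 81, ?, 121, 144 (perfect squares starting at 8²).
Track D: 26, 20, 14, 8 (arithmetic, step −6).
Filling track C at index 3 by its rule yields 100.

100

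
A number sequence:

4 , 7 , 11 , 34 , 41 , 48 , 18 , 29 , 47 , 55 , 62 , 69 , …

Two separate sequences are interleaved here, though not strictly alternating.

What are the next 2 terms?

76, 123

Reading positions in blocks of 6 reveals the pattern AAABBB — 2 tracks woven together.
Track A = 4, 7, 11, 18, 29, 47: each term equals the sum of the previous two.
Track B = 34, 41, 48, 55, 62, 69: arithmetic, step +7.
Term 13 comes from track A (its 7th entry): 76.
Position 14 falls in track A as its term 8, giving 123.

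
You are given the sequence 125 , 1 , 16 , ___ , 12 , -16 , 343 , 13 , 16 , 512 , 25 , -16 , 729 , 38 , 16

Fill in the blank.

216

The terms cycle through 3 interleaved subsequences.
Stream A: 125, ?, 343, 512, 729 (perfect cubes starting at 5³).
Stream B: 1, 12, 13, 25, 38 (Fibonacci-style (each term is the sum of the two before it)).
Stream C: 16, -16, 16, -16, 16 (alternating ±16).
The gap is stream A's term 2; the rule gives 216.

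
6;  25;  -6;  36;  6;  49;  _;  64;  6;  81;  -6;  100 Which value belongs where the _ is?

-6

Odd-indexed and even-indexed terms follow separate rules.
Stream A: 6, -6, 6, ?, 6, -6 (alternating ±6).
Stream B: 25, 36, 49, 64, 81, 100 (perfect squares starting at 5²).
Stream A's pattern makes the blank -6.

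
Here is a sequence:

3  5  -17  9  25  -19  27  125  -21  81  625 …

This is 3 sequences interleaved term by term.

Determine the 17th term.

The terms cycle through 3 interleaved subsequences.
Stream A: 3, 9, 27, 81 — powers of 3.
Stream B: 5, 25, 125, 625 — geometric with ratio 5.
Stream C: -17, -19, -21 — linear: a_n = -15 − 2·n.
Term 17 comes from stream B (its 6th entry): 15625.

15625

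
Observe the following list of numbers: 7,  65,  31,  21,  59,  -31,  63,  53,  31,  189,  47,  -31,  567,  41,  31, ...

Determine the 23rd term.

23

Taking every 3rd term gives 3 separate tracks.
Track A: 7, 21, 63, 189, 567. Geometric with ratio 3.
Track B: 65, 59, 53, 47, 41. Arithmetic with common difference −6.
Track C: 31, -31, 31, -31, 31. Oscillating between 31 and -31.
The 23rd slot belongs to track B; its 8th term is 23.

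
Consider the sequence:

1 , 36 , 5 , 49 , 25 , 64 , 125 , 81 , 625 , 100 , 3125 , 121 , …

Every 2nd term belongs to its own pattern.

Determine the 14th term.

144

Split by position mod 2 into 2 tracks.
Track A: 1, 5, 25, 125, 625, 3125. Powers of 5.
Track B: 36, 49, 64, 81, 100, 121. Perfect squares starting at 6².
Term 14 comes from track B (its 7th entry): 144.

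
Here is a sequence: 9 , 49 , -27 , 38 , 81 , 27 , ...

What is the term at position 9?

Split by position mod 2 into 2 tracks.
Track A: 9, -27, 81 (geometric, ×-3 each step).
Track B: 49, 38, 27 (subtracting 11 each time).
The 9th slot belongs to track A; its 5th term is 729.

729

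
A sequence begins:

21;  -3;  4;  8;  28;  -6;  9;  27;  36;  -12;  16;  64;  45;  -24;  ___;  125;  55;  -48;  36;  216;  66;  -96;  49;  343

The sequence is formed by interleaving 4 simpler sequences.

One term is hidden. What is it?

25

Taking every 4th term gives 4 separate tracks.
Track A: 21, 28, 36, 45, 55, 66. Triangular numbers n(n+1)/2 for n = 6, 7, ….
Track B: -3, -6, -12, -24, -48, -96. Multiplying by 2 each time.
Track C: 4, 9, 16, ?, 36, 49. Perfect squares starting at 2².
Track D: 8, 27, 64, 125, 216, 343. Perfect cubes starting at 2³.
Filling track C at index 4 by its rule yields 25.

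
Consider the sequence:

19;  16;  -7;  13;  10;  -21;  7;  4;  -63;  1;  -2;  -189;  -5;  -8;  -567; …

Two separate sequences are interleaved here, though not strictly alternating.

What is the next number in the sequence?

Positions follow the repeating pattern AAB; grouping by letter gives 2 tracks.
Track A: 19, 16, 13, 10, 7, 4, 1, -2, -5, -8 (subtracting 3 each time).
Track B: -7, -21, -63, -189, -567 (multiplying by 3 each time).
Term 16 comes from track A (its 11th entry): -11.

-11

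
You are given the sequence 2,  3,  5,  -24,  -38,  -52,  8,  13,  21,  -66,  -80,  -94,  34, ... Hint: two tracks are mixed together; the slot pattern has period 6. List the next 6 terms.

Positions follow the repeating pattern AAABBB; grouping by letter gives 2 tracks.
Subsequence A: 2, 3, 5, 8, 13, 21, 34. Fibonacci-style (each term is the sum of the two before it).
Subsequence B: -24, -38, -52, -66, -80, -94. Arithmetic with common difference −14.
Term 14 comes from subsequence A (its 8th entry): 55.
Position 15 → subsequence A, term 9 = 89.
Position 16 falls in subsequence B as its term 7, giving -108.
Position 17 falls in subsequence B as its term 8, giving -122.
Position 18 falls in subsequence B as its term 9, giving -136.
Term 19 comes from subsequence A (its 10th entry): 144.

55, 89, -108, -122, -136, 144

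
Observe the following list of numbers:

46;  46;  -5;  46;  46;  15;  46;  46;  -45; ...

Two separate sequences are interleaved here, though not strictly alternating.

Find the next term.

The slot pattern repeats as AAB (period 3), so there are 2 interleaved tracks.
Stream A: 46, 46, 46, 46, 46, 46. Always 46.
Stream B: -5, 15, -45. Multiplying by -3 each time.
Position 10 falls in stream A as its term 7, giving 46.

46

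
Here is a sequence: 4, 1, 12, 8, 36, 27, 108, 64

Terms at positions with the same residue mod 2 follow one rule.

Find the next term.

Taking every 2nd term gives 2 separate tracks.
Track A is 4, 12, 36, 108, which is geometric with ratio 3.
Track B is 1, 8, 27, 64, which is consecutive cubes n³ from n = 1.
Term 9 comes from track A (its 5th entry): 324.

324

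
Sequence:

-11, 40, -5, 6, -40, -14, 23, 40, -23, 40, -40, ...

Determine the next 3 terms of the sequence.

Read the sequence 3 terms at a time; column i is its own pattern.
Subsequence A: -11, 6, 23, 40 — linear: a_n = -28 + 17·n.
Subsequence B: 40, -40, 40, -40 — alternating ±40.
Subsequence C: -5, -14, -23 — linear: a_n = 4 − 9·n.
The 12th slot belongs to subsequence C; its 4th term is -32.
Term 13 comes from subsequence A (its 5th entry): 57.
Position 14 falls in subsequence B as its term 5, giving 40.

-32, 57, 40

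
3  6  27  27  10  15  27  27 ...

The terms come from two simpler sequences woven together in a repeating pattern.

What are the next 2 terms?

21, 28

Reading positions in blocks of 4 reveals the pattern AABB — 2 tracks woven together.
Track A: 3, 6, 10, 15 (triangular numbers starting at T_2).
Track B: 27, 27, 27, 27 (constant 27).
Position 9 → track A, term 5 = 21.
Position 10 → track A, term 6 = 28.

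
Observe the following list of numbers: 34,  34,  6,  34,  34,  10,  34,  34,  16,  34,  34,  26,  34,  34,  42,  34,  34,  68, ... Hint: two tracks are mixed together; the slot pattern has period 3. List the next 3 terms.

The slot pattern repeats as AAB (period 3), so there are 2 interleaved tracks.
Subsequence A: 34, 34, 34, 34, 34, 34, 34, 34, 34, 34, 34, 34 — constant 34.
Subsequence B: 6, 10, 16, 26, 42, 68 — each term equals the sum of the previous two.
The 19th slot belongs to subsequence A; its 13th term is 34.
The 20th slot belongs to subsequence A; its 14th term is 34.
Term 21 comes from subsequence B (its 7th entry): 110.

34, 34, 110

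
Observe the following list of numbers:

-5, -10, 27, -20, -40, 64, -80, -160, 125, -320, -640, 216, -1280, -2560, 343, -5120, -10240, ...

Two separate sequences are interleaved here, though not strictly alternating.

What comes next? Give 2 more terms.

512, -20480

Reading positions in blocks of 3 reveals the pattern AAB — 2 tracks woven together.
Stream A is -5, -10, -20, -40, -80, -160, -320, -640, -1280, -2560, -5120, -10240, which is geometric, ×2 each step.
Stream B is 27, 64, 125, 216, 343, which is consecutive cubes n³ from n = 3.
Position 18 falls in stream B as its term 6, giving 512.
The 19th slot belongs to stream A; its 13th term is -20480.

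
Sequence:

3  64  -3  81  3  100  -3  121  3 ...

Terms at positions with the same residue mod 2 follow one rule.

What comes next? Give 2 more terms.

144, -3

Split by position mod 2 into 2 tracks.
Stream A: 3, -3, 3, -3, 3. The oscillation 3·(−1)^(n+1).
Stream B: 64, 81, 100, 121. Consecutive squares n² from n = 8.
Position 10 → stream B, term 5 = 144.
Term 11 comes from stream A (its 6th entry): -3.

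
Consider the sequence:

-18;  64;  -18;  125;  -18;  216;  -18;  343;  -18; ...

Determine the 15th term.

-18

The terms cycle through 2 interleaved subsequences.
Stream A is -18, -18, -18, -18, -18, which is always -18.
Stream B is 64, 125, 216, 343, which is consecutive cubes n³ from n = 4.
The 15th slot belongs to stream A; its 8th term is -18.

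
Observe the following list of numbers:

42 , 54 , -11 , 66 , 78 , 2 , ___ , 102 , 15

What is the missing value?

The slot pattern repeats as AAB (period 3), so there are 2 interleaved tracks.
Track A = 42, 54, 66, 78, ?, 102: arithmetic, step +12.
Track B = -11, 2, 15: adding 13 each time.
So the missing entry in track A is 90.

90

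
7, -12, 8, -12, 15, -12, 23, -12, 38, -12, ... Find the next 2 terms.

61, -12

The terms cycle through 2 interleaved subsequences.
Stream A is 7, 8, 15, 23, 38, which is a Fibonacci-like recurrence a_n = a_{n-1} + a_{n-2}.
Stream B is -12, -12, -12, -12, -12, which is constant -12.
Position 11 falls in stream A as its term 6, giving 61.
The 12th slot belongs to stream B; its 6th term is -12.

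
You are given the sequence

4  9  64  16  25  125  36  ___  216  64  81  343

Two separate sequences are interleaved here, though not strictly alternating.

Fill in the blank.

49

Reading positions in blocks of 3 reveals the pattern AAB — 2 tracks woven together.
Track A: 4, 9, 16, 25, 36, ?, 64, 81 — perfect squares starting at 2².
Track B: 64, 125, 216, 343 — consecutive cubes n³ from n = 4.
So the missing entry in track A is 49.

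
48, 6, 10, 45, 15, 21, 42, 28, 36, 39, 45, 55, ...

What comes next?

Reading positions in blocks of 3 reveals the pattern ABB — 2 tracks woven together.
Subsequence A: 48, 45, 42, 39. Arithmetic, step −3.
Subsequence B: 6, 10, 15, 21, 28, 36, 45, 55. Triangular numbers n(n+1)/2 for n = 3, 4, ….
Term 13 comes from subsequence A (its 5th entry): 36.

36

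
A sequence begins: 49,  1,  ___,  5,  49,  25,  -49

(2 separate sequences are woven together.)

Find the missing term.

-49

Split by position mod 2 into 2 tracks.
Subsequence A: 49, ?, 49, -49 — alternating ±49.
Subsequence B: 1, 5, 25 — successive powers of 5.
The gap is subsequence A's term 2; the rule gives -49.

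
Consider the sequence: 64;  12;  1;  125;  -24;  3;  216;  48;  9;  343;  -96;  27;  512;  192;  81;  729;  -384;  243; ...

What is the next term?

1000

Split by position mod 3 into 3 tracks.
Track A: 64, 125, 216, 343, 512, 729 — consecutive cubes n³ from n = 4.
Track B: 12, -24, 48, -96, 192, -384 — geometric, ×-2 each step.
Track C: 1, 3, 9, 27, 81, 243 — powers 3^0, 3^1, 3^2, ….
Term 19 comes from track A (its 7th entry): 1000.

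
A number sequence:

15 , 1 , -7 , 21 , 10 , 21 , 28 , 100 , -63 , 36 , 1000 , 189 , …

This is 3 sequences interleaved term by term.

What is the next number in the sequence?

45

The terms cycle through 3 interleaved subsequences.
Track A: 15, 21, 28, 36. Triangular numbers n(n+1)/2 for n = 5, 6, ….
Track B: 1, 10, 100, 1000. Successive powers of 10.
Track C: -7, 21, -63, 189. Geometric with ratio -3.
Term 13 comes from track A (its 5th entry): 45.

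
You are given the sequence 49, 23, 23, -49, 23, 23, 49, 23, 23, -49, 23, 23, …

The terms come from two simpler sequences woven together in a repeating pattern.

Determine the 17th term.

Positions follow the repeating pattern ABB; grouping by letter gives 2 tracks.
Track A = 49, -49, 49, -49: alternating ±49.
Track B = 23, 23, 23, 23, 23, 23, 23, 23: always 23.
Position 17 falls in track B as its term 11, giving 23.

23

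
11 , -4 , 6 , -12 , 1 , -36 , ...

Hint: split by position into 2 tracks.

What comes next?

-4

Split by position mod 2 into 2 tracks.
Track A: 11, 6, 1 — subtracting 5 each time.
Track B: -4, -12, -36 — geometric with ratio 3.
Term 7 comes from track A (its 4th entry): -4.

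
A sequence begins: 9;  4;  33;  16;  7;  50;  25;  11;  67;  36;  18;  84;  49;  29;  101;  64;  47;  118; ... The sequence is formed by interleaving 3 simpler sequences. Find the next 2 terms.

Read the sequence 3 terms at a time; column i is its own pattern.
Stream A = 9, 16, 25, 36, 49, 64: consecutive squares n² from n = 3.
Stream B = 4, 7, 11, 18, 29, 47: Fibonacci-style (each term is the sum of the two before it).
Stream C = 33, 50, 67, 84, 101, 118: arithmetic with common difference +17.
The 19th slot belongs to stream A; its 7th term is 81.
Term 20 comes from stream B (its 7th entry): 76.

81, 76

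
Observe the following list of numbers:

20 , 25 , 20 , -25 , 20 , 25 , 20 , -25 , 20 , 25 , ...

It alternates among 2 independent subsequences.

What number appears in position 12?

-25

Split by position mod 2 into 2 tracks.
Subsequence A is 20, 20, 20, 20, 20, which is constant 20.
Subsequence B is 25, -25, 25, -25, 25, which is the oscillation 25·(−1)^(n+1).
Position 12 → subsequence B, term 6 = -25.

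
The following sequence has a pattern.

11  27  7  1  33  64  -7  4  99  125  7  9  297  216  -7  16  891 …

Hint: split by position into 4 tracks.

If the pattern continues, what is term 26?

Split by position mod 4: positions 1, 5, 9, … form one track, and each other residue class forms its own.
Stream A is 11, 33, 99, 297, 891, which is geometric with ratio 3.
Stream B is 27, 64, 125, 216, which is the cubes 3³, 4³, 5³, ….
Stream C is 7, -7, 7, -7, which is oscillating between 7 and -7.
Stream D is 1, 4, 9, 16, which is the squares 1², 2², 3², ….
Position 26 → stream B, term 7 = 729.

729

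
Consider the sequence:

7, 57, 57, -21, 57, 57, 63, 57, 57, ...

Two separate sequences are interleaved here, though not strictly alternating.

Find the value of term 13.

Positions follow the repeating pattern ABB; grouping by letter gives 2 tracks.
Subsequence A is 7, -21, 63, which is a geometric progression (common ratio -3).
Subsequence B is 57, 57, 57, 57, 57, 57, which is the constant sequence 57.
Position 13 falls in subsequence A as its term 5, giving 567.

567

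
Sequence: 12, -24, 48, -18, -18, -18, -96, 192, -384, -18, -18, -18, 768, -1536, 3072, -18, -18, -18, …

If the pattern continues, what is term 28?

Reading positions in blocks of 6 reveals the pattern AAABBB — 2 tracks woven together.
Subsequence A is 12, -24, 48, -96, 192, -384, 768, -1536, 3072, which is multiplying by -2 each time.
Subsequence B is -18, -18, -18, -18, -18, -18, -18, -18, -18, which is always -18.
Position 28 falls in subsequence B as its term 13, giving -18.

-18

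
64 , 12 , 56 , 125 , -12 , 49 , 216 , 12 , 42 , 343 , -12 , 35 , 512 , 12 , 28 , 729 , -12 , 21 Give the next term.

The terms cycle through 3 interleaved subsequences.
Track A = 64, 125, 216, 343, 512, 729: perfect cubes starting at 4³.
Track B = 12, -12, 12, -12, 12, -12: oscillating between 12 and -12.
Track C = 56, 49, 42, 35, 28, 21: linear: a_n = 63 − 7·n.
The 19th slot belongs to track A; its 7th term is 1000.

1000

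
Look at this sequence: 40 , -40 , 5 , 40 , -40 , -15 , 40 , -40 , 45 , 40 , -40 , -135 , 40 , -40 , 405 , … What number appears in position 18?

Positions follow the repeating pattern AAB; grouping by letter gives 2 tracks.
Stream A is 40, -40, 40, -40, 40, -40, 40, -40, 40, -40, which is alternating ±40.
Stream B is 5, -15, 45, -135, 405, which is a geometric progression (common ratio -3).
The 18th slot belongs to stream B; its 6th term is -1215.

-1215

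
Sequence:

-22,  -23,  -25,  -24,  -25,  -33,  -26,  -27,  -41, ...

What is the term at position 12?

The slot pattern repeats as AAB (period 3), so there are 2 interleaved tracks.
Track A: -22, -23, -24, -25, -26, -27 (linear: a_n = -21 − n).
Track B: -25, -33, -41 (subtracting 8 each time).
Position 12 falls in track B as its term 4, giving -49.

-49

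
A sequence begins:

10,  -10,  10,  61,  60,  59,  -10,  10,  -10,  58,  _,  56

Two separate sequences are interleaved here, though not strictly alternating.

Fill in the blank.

57

Reading positions in blocks of 6 reveals the pattern AAABBB — 2 tracks woven together.
Track A: 10, -10, 10, -10, 10, -10 (alternating ±10).
Track B: 61, 60, 59, 58, ?, 56 (arithmetic, step −1).
So the missing entry in track B is 57.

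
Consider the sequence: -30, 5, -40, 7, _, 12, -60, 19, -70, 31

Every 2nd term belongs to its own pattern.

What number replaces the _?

-50

Taking every 2nd term gives 2 separate tracks.
Subsequence A: -30, -40, ?, -60, -70. Linear: a_n = -20 − 10·n.
Subsequence B: 5, 7, 12, 19, 31. Each term equals the sum of the previous two.
Filling subsequence A at index 3 by its rule yields -50.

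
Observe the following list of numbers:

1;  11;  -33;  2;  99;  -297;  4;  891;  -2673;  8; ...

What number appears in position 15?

-216513

The slot pattern repeats as ABB (period 3), so there are 2 interleaved tracks.
Track A: 1, 2, 4, 8. Powers of 2.
Track B: 11, -33, 99, -297, 891, -2673. Geometric, ×-3 each step.
Position 15 → track B, term 10 = -216513.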